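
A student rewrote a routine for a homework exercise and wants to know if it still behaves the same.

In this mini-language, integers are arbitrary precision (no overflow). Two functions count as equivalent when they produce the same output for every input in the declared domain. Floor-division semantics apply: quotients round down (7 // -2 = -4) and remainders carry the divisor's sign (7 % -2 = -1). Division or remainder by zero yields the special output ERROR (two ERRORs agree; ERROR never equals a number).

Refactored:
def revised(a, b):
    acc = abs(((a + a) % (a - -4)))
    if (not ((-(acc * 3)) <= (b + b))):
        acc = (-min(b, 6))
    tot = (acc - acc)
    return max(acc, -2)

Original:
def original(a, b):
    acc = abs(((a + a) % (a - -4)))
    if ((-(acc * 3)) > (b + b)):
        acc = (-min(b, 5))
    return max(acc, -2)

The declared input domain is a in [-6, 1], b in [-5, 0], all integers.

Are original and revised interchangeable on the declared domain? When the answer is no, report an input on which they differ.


The one real change (`5` became `6`) has no effect anywhere in the declared ranges; all 48 inputs agree.
verdict: equivalent


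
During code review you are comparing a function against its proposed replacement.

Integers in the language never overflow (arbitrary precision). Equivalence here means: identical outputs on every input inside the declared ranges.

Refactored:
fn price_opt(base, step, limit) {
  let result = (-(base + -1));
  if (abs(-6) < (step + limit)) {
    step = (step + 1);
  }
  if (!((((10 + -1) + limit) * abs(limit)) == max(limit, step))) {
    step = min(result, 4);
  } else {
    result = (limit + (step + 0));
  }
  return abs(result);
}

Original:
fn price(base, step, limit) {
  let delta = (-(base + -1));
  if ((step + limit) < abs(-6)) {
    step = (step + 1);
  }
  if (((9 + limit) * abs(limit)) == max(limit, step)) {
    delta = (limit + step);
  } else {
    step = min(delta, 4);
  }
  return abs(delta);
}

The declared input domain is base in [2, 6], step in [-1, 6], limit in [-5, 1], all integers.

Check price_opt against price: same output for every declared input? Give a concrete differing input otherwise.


Try base=2, step=-1, limit=0.
price: delta = -1; ((step + limit) < abs(-6)) -> true; step = 0; (((9 + limit) * abs(limit)) == max(limit, step)) -> true; delta = 0; return 0
price_opt: result = -1; (abs(-6) < (step + limit)) -> false; (!((((10 + -1) + limit) * abs(limit)) == max(limit, step))) -> false; result = -1; return 1
0 against 1: the behavior changed.
verdict: not equivalent; witness: base=2, step=-1, limit=0


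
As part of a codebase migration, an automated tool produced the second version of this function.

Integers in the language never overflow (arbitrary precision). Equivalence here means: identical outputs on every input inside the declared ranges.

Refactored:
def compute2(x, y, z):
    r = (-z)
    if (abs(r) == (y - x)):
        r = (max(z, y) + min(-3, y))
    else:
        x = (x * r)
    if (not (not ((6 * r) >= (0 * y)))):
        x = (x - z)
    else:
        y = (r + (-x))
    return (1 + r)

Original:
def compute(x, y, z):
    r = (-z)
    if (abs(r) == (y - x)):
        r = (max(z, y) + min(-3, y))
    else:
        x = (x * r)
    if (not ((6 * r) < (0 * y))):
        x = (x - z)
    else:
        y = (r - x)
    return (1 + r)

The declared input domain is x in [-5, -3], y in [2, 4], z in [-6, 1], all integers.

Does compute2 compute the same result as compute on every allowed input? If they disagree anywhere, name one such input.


This is a faithful refactor — arithmetic usage differs; and boolean connective usage differs; and comparison usage differs, but the computed results match everywhere.
As a probe, take x=-5, y=2, z=1: compute runs r = -1; (abs(r) == (y - x)) -> false; x = 5; (not ((6 * r) < (0 * y))) -> false; y = -6; return 0; compute2 runs r = -1; (abs(r) == (y - x)) -> false; x = 5; (not (not ((6 * r) >= (0 * y)))) -> false; y = -6; return 0; both end at 0.
An exhaustive pass over the 72 declared inputs shows identical outputs.
verdict: equivalent


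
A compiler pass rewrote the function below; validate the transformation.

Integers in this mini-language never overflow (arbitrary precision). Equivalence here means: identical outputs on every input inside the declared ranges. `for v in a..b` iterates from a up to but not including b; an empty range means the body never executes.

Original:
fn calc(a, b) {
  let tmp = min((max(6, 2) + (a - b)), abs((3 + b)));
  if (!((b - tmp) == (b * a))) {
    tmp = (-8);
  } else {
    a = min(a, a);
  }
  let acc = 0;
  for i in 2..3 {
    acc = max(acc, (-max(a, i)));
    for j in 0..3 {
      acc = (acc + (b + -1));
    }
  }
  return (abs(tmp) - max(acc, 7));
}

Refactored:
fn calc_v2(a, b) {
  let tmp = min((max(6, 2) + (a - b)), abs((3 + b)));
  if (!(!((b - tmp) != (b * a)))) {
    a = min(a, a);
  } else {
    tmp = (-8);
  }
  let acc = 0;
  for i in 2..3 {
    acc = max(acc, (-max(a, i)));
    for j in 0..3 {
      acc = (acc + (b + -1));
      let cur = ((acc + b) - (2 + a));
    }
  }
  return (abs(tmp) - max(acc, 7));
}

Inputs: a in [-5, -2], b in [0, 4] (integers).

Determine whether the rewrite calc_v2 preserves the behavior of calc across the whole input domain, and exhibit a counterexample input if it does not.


At a=-5, b=0: calc gives 1, calc_v2 gives -6.
verdict: not equivalent; witness: a=-5, b=0


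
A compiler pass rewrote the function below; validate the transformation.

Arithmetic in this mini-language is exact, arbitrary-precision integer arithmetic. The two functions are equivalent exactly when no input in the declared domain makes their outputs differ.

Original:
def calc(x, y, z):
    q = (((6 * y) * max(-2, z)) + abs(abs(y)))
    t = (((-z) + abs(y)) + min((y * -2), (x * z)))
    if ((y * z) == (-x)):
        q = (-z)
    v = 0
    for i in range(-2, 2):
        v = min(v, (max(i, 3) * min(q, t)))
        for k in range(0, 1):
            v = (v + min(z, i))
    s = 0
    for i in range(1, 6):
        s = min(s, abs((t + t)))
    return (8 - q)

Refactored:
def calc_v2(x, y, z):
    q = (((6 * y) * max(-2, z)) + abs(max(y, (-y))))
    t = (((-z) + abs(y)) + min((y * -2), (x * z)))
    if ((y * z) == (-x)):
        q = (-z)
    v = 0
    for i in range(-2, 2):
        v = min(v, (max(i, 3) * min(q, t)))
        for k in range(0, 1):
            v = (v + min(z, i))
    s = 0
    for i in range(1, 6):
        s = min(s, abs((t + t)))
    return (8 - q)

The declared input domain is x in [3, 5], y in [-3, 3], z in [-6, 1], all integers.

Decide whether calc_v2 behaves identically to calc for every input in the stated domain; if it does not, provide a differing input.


Comparing the listings, the differences include: min/max/abs usage differs.
Tracing x=3, y=-3, z=-4: calc: q := 39 | t := -5 | ((y * z) == (-x)): false | v := 0 | iter i=-2: | v := -15 | iter k=0: | v := -19 | iter i=-1: | v := -19 | iter k=0: | v := -23 | iter i=0: | v := -23 | iter k=0: | v := -27 | iter i=1: | v := -27 | iter k=0: | v := -31 | s := 0 | iter i=1: | s := 0 | iter i=2: | s := 0 | iter i=3: | s := 0 | iter i=4: | s := 0 | iter i=5: | s := 0 | result -31 | calc_v2: q := 39 | t := -5 | ((y * z) == (-x)): false | v := 0 | iter i=-2: | v := -15 | iter k=0: | v := -19 | iter i=-1: | v := -19 | iter k=0: | v := -23 | iter i=0: | v := -23 | iter k=0: | v := -27 | iter i=1: | v := -27 | iter k=0: | v := -31 | s := 0 | iter i=1: | s := 0 | iter i=2: | s := 0 | iter i=3: | s := 0 | iter i=4: | s := 0 | iter i=5: | s := 0 | result -31 — matching result -31.
Checked all 168 inputs in the declared domain: the outputs agree on every one.
verdict: equivalent


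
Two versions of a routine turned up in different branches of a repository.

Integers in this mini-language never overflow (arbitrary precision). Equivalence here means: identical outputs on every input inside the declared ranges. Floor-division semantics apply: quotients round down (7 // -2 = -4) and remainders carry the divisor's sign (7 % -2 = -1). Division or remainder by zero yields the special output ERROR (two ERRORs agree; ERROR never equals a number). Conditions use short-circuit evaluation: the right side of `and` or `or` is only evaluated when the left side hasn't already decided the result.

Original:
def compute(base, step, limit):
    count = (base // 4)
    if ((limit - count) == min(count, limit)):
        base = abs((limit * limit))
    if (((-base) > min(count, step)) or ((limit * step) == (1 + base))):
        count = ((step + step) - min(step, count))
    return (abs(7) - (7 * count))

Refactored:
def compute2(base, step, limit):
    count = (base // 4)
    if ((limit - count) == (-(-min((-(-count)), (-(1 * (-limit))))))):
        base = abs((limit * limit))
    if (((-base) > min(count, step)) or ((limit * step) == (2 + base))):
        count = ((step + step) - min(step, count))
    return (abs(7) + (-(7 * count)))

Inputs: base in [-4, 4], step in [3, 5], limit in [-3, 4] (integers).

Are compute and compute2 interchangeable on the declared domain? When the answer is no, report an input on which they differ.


There is a counterexample at base=1, step=3, limit=1: 7 on one side, -35 on the other.
compute: count=0, then ((limit - count) == min(count, limit)) is false, then (((-base) > min(count, step)) or ((limit * step) == (1 + base))) is false, then returns 7
compute2: count=0, then ((limit - count) == (-(-min((-(-count)), (-(1 * (-limit))))))) is false, then (((-base) > min(count, step)) or ((limit * step) == (2 + base))) is true, then count=6, then returns -35
verdict: not equivalent; witness: base=1, step=3, limit=1


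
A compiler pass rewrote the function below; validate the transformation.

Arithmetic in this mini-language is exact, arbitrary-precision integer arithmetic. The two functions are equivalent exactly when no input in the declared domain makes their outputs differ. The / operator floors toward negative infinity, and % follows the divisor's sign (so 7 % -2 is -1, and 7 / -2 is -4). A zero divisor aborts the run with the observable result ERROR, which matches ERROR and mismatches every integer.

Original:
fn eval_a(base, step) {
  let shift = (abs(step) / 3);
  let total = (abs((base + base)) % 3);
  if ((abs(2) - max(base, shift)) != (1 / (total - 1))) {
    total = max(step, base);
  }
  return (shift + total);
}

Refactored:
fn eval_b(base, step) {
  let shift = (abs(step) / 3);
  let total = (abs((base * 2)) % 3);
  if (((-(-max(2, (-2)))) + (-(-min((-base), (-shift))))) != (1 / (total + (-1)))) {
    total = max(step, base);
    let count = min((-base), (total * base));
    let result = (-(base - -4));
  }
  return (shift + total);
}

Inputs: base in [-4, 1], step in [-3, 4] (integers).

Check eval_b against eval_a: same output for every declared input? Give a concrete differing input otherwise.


Comparing the listings, the differences include: min/max/abs usage differs, statement counts differ, constant usage differs, arithmetic usage differs, local variable names differ.
As a probe, take base=-3, step=2: eval_a runs shift = 0; total = 0; ((abs(2) - max(base, shift)) != (1 / (total - 1))) -> true; total = 2; return 2; eval_b runs shift = 0; total = 0; (((-(-max(2, (-2)))) + (-(-min((-base), (-shift))))) != (1 / (total + (-1)))) -> true; total = 2; count = -6; result = -1; return 2; both end at 2.
Every one of the 48 inputs gives matching results.
verdict: equivalent


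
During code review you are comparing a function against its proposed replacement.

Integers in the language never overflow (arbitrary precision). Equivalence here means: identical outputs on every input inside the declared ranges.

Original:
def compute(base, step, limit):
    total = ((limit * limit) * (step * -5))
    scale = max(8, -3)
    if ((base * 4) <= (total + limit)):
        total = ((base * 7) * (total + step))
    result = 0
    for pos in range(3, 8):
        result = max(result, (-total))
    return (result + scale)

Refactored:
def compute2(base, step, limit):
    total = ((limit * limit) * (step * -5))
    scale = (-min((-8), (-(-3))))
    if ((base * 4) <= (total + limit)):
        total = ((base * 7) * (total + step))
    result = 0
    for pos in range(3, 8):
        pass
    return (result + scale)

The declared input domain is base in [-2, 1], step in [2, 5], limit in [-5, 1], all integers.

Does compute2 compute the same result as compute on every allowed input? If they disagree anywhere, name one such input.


Not equivalent: base=-2, step=2, limit=-5 separates them (258 vs 8).
compute: total = -250; scale = 8; ((base * 4) <= (total + limit)) -> false; result = 0; [pos=3]; result = 250; [pos=4]; result = 250; [pos=5]; result = 250; [pos=6]; result = 250; [pos=7]; result = 250; return 258
compute2: total = -250; scale = 8; ((base * 4) <= (total + limit)) -> false; result = 0; [pos=3]; [pos=4]; [pos=5]; [pos=6]; [pos=7]; return 8
verdict: not equivalent; witness: base=-2, step=2, limit=-5


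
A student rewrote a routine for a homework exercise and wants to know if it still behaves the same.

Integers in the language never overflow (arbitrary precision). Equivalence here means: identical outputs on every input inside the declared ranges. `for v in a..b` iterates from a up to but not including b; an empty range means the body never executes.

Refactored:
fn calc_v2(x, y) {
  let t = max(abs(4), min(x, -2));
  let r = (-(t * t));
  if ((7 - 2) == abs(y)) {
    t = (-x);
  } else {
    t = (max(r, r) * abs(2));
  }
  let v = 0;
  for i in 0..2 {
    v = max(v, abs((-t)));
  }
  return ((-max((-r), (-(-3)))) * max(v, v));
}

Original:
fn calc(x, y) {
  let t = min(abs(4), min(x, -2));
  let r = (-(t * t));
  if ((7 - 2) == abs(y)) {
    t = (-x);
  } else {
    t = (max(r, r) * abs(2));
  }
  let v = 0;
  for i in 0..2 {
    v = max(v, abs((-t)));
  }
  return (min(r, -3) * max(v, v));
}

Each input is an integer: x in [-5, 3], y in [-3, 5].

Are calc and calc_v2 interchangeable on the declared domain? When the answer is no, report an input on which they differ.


Input x=-5, y=-3: -1250 from calc versus -512 from calc_v2.
verdict: not equivalent; witness: x=-5, y=-3


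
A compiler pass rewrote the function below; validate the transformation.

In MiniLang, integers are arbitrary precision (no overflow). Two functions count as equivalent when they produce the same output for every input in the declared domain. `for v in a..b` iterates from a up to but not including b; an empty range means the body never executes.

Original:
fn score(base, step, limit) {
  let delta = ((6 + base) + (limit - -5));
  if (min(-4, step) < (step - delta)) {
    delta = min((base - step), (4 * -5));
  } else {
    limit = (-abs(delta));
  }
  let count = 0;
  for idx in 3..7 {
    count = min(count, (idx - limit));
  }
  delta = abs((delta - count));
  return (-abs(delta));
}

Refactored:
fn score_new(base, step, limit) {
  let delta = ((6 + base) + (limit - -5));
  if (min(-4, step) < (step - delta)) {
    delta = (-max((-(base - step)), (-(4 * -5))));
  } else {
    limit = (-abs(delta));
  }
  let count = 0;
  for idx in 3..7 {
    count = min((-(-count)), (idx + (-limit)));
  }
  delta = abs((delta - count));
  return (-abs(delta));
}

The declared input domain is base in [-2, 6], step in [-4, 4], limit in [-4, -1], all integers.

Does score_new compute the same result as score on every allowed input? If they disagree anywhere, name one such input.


Comparing the listings, the differences include: arithmetic usage differs, min/max/abs usage differs.
Spot check at base=6, step=0, limit=-2 — score: delta=15, then (min(-4, step) < (step - delta)) is false, then limit=-15, then count=0, then (idx=3), then count=0, then (idx=4), then count=0, then (idx=5), then count=0, then (idx=6), then count=0, then delta=15, then returns -15. score_new: delta=15, then (min(-4, step) < (step - delta)) is false, then limit=-15, then count=0, then (idx=3), then count=0, then (idx=4), then count=0, then (idx=5), then count=0, then (idx=6), then count=0, then delta=15, then returns -15. Both give -15.
An exhaustive pass over the 324 declared inputs shows identical outputs.
verdict: equivalent


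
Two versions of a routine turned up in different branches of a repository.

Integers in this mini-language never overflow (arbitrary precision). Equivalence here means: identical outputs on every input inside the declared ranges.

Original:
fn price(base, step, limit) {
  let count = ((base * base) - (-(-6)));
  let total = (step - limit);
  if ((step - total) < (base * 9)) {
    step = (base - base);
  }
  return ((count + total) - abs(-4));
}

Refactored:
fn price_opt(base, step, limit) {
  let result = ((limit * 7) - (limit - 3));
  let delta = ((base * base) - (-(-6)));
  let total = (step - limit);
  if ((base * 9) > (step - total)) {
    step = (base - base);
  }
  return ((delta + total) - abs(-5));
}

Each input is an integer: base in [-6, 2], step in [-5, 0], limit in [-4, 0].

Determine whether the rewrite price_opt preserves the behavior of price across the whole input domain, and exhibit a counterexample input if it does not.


Consider the input base=-6, step=-5, limit=-4.
price: count := 30 | total := -1 | ((step - total) < (base * 9)): false | result 25
price_opt: result := -21 | delta := 30 | total := -1 | ((base * 9) > (step - total)): false | result 24
25 != 24, so the rewrite changes behavior.
verdict: not equivalent; witness: base=-6, step=-5, limit=-4


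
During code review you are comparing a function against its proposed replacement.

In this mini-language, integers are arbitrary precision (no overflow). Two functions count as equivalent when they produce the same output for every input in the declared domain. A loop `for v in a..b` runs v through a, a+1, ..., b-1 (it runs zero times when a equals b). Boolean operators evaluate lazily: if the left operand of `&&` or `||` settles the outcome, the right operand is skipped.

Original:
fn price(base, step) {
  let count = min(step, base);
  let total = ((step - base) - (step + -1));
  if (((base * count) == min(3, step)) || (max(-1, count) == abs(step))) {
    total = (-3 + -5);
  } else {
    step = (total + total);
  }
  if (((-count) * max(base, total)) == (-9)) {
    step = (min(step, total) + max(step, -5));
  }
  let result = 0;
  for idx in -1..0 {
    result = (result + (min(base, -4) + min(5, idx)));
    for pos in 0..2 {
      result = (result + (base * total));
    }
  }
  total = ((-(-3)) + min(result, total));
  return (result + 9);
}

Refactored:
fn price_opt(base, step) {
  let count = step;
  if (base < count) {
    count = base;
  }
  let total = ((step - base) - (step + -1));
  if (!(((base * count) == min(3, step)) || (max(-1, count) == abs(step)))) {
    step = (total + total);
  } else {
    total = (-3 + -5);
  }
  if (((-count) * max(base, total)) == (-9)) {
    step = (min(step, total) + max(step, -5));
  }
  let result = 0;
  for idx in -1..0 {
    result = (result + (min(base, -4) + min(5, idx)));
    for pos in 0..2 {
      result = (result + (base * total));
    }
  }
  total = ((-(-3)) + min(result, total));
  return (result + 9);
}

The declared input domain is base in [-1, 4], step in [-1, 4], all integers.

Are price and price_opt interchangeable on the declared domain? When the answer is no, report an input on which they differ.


Behavior is preserved: although boolean connective usage differs, and min/max/abs usage differs, and comparison usage differs, and statement counts differ, and branching structure differs, the outputs never diverge.
Tracing base=-1, step=2: price: count=-1, then total=2, then (((base * count) == min(3, step)) || (max(-1, count) == abs(step))) is false, then step=4, then (((-count) * max(base, total)) == (-9)) is false, then result=0, then (idx=-1), then result=-5, then (pos=0), then result=-7, then (pos=1), then result=-9, then total=-6, then returns 0 | price_opt: count=2, then (base < count) is true, then count=-1, then total=2, then (!(((base * count) == min(3, step)) || (max(-1, count) == abs(step)))) is true, then step=4, then (((-count) * max(base, total)) == (-9)) is false, then result=0, then (idx=-1), then result=-5, then (pos=0), then result=-7, then (pos=1), then result=-9, then total=-6, then returns 0 — matching result 0.
Sweeping the whole domain (36 inputs) finds no disagreement.
verdict: equivalent


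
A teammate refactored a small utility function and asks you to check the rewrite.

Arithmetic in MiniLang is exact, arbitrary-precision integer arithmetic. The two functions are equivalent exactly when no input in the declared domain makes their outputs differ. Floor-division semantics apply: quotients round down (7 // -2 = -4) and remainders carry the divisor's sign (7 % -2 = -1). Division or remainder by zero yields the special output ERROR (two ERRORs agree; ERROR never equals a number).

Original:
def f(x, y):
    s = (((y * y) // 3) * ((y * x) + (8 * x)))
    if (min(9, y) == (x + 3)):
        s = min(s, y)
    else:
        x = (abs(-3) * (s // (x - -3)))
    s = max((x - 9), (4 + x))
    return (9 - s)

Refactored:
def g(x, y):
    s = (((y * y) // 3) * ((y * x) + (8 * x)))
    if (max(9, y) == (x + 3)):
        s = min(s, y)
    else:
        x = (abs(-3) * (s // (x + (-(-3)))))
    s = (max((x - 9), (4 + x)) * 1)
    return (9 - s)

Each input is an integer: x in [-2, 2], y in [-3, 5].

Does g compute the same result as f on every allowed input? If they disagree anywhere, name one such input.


Run the pair on x=-2, y=1.
f: s := 0 | (min(9, y) == (x + 3)): true | s := 0 | s := 2 | result 7
g: s := 0 | (max(9, y) == (x + 3)): false | x := 0 | s := 4 | result 5
7 != 5, so the rewrite changes behavior.
verdict: not equivalent; witness: x=-2, y=1


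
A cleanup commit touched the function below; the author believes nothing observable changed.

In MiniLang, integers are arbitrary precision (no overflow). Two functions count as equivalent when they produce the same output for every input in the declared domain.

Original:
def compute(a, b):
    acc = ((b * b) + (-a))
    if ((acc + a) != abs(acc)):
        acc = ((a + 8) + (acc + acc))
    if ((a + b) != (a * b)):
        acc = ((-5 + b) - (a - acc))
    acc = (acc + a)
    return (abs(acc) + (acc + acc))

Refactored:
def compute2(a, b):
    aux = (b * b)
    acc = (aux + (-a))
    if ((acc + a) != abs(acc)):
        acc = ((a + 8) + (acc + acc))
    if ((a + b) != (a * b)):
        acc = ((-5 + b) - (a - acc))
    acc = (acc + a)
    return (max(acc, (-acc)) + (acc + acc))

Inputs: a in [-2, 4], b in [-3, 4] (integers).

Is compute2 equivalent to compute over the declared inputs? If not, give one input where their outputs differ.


This is a faithful refactor — min/max/abs usage differs, statement counts differ, local variable names differ, but the computed results match everywhere.
As a probe, take a=-1, b=2: compute runs acc becomes 5; next ((acc + a) != abs(acc)) evaluates to true; next acc becomes 17; next ((a + b) != (a * b)) evaluates to true; next acc becomes 15; next acc becomes 14; next final value 42; compute2 runs aux becomes 4; next acc becomes 5; next ((acc + a) != abs(acc)) evaluates to true; next acc becomes 17; next ((a + b) != (a * b)) evaluates to true; next acc becomes 15; next acc becomes 14; next final value 42; both end at 42.
Every one of the 56 inputs gives matching results.
verdict: equivalent


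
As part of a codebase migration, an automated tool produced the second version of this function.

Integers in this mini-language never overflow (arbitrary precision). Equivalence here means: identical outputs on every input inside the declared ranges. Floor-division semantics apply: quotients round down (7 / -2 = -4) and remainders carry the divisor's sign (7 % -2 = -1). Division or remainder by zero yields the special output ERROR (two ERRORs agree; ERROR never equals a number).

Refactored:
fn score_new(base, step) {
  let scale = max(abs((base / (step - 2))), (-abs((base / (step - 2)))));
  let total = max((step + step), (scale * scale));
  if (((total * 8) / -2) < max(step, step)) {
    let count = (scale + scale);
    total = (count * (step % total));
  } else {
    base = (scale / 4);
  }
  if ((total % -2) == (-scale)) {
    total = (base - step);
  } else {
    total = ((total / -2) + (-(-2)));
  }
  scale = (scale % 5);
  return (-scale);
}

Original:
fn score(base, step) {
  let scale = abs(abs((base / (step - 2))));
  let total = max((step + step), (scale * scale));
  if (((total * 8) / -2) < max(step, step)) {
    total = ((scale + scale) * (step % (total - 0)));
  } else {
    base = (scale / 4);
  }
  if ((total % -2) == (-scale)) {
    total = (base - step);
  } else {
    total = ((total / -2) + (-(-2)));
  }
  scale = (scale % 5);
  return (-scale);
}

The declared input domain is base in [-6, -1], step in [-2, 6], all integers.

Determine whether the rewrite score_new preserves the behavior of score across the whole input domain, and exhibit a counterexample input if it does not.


Differences: local variable names differ, arithmetic usage differs, constant usage differs, statement counts differ, min/max/abs usage differs — yet all 54 inputs agree.
verdict: equivalent


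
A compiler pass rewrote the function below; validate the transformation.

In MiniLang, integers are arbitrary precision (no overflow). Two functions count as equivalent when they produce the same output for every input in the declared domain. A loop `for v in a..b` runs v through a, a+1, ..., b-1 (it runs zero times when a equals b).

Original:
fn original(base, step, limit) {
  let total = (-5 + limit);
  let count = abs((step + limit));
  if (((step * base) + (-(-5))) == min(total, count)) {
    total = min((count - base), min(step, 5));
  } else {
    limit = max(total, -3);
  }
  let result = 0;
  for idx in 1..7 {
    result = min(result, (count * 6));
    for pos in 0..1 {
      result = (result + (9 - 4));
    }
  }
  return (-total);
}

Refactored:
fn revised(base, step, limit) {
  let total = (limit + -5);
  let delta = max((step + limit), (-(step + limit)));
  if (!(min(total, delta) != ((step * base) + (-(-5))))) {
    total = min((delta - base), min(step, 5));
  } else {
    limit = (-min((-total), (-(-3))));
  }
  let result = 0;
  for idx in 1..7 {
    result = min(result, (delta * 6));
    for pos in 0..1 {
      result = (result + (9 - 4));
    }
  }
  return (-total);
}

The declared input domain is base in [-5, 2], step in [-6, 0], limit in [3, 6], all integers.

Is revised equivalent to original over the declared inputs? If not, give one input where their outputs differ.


Reading the diff, among the changes: local variable names differ, boolean connective usage differs, comparison usage differs, min/max/abs usage differs, arithmetic usage differs.
As a probe, take base=-1, step=-1, limit=3: original runs total=-2, then count=2, then (((step * base) + (-(-5))) == min(total, count)) is false, then limit=-2, then result=0, then (idx=1), then result=0, then (pos=0), then result=5, then (idx=2), then result=5, then (pos=0), then result=10, then (idx=3), then result=10, then (pos=0), then result=15, then (idx=4), then result=12, then (pos=0), then result=17, then (idx=5), then result=12, then (pos=0), then result=17, then (idx=6), then result=12, then (pos=0), then result=17, then returns 2; revised runs total=-2, then delta=2, then (!(min(total, delta) != ((step * base) + (-(-5))))) is false, then limit=-2, then result=0, then (idx=1), then result=0, then (pos=0), then result=5, then (idx=2), then result=5, then (pos=0), then result=10, then (idx=3), then result=10, then (pos=0), then result=15, then (idx=4), then result=12, then (pos=0), then result=17, then (idx=5), then result=12, then (pos=0), then result=17, then (idx=6), then result=12, then (pos=0), then result=17, then returns 2; both end at 2.
Checked all 224 inputs in the declared domain: the outputs agree on every one.
verdict: equivalent


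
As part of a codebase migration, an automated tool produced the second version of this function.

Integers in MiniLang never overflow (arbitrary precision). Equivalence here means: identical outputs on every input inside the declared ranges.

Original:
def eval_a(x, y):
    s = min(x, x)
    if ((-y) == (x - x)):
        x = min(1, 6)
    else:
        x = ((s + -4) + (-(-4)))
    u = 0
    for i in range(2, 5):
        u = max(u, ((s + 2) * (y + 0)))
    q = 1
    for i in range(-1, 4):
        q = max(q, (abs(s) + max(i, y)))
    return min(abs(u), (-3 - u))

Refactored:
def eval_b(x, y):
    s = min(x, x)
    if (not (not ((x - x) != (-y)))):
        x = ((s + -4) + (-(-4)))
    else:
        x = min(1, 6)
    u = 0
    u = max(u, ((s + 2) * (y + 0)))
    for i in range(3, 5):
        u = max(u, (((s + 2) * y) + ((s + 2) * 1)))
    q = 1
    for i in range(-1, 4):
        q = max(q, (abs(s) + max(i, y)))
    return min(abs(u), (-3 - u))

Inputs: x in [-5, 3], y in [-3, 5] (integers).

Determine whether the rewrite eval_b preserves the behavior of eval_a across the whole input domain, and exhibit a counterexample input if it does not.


At x=-1, y=0: eval_a gives -3, eval_b gives -4.
verdict: not equivalent; witness: x=-1, y=0


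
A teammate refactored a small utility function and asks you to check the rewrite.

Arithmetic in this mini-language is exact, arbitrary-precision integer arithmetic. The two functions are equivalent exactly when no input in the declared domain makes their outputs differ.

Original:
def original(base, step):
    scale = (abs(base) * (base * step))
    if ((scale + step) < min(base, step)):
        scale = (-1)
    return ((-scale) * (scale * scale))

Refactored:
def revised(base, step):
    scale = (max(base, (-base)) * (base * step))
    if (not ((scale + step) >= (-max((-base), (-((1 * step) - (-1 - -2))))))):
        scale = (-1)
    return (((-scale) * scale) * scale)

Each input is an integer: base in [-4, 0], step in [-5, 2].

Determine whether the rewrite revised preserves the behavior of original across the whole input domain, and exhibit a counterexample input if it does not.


Equivalent. One difference looks behavioral, but it never changes the outcome for any declared input.
Across all 40 domain points the two functions coincide.
Tracing base=-1, step=2: original: scale := -2 | ((scale + step) < min(base, step)): false | result 8 | revised: scale := -2 | (not ((scale + step) >= (-max((-base), (-((1 * step) - (-1 - -2))))))): false | result 8 — matching result 8.
verdict: equivalent


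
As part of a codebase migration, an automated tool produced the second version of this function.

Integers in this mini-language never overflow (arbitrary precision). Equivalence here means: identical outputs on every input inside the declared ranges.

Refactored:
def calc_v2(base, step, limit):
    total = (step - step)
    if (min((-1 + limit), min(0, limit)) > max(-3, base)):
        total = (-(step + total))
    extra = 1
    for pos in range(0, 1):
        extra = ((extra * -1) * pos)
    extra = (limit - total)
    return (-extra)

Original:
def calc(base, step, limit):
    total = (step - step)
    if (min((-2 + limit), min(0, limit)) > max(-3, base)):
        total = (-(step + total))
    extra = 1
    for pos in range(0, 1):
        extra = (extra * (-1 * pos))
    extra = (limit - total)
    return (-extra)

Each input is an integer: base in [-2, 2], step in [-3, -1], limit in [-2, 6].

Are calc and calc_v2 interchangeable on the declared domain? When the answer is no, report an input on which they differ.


Run the pair on base=-2, step=-3, limit=0.
calc: total=0, then (min((-2 + limit), min(0, limit)) > max(-3, base)) is false, then extra=1, then (pos=0), then extra=0, then extra=0, then returns 0
calc_v2: total=0, then (min((-1 + limit), min(0, limit)) > max(-3, base)) is true, then total=3, then extra=1, then (pos=0), then extra=0, then extra=-3, then returns 3
0 against 3: the behavior changed.
verdict: not equivalent; witness: base=-2, step=-3, limit=0


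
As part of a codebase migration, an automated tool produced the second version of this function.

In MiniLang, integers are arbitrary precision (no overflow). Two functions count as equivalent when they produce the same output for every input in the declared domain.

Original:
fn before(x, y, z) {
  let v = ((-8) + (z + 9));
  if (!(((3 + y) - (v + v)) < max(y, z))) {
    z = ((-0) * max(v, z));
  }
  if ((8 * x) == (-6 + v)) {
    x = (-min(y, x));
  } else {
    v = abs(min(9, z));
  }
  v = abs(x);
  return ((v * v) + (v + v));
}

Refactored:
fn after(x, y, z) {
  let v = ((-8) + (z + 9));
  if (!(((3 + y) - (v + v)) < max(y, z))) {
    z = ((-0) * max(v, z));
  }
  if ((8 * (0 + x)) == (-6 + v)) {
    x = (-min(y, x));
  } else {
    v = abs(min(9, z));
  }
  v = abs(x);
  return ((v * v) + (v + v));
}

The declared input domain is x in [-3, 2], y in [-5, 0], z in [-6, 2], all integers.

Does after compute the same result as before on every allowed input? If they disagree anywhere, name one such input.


Behavior is preserved: although constant usage differs; and arithmetic usage differs, the outputs never diverge.
Tracing x=0, y=-5, z=0: before: v := 1 | (!(((3 + y) - (v + v)) < max(y, z))): false | ((8 * x) == (-6 + v)): false | v := 0 | v := 0 | result 0 | after: v := 1 | (!(((3 + y) - (v + v)) < max(y, z))): false | ((8 * (0 + x)) == (-6 + v)): false | v := 0 | v := 0 | result 0 — matching result 0.
Checked all 324 inputs in the declared domain: the outputs agree on every one.
verdict: equivalent


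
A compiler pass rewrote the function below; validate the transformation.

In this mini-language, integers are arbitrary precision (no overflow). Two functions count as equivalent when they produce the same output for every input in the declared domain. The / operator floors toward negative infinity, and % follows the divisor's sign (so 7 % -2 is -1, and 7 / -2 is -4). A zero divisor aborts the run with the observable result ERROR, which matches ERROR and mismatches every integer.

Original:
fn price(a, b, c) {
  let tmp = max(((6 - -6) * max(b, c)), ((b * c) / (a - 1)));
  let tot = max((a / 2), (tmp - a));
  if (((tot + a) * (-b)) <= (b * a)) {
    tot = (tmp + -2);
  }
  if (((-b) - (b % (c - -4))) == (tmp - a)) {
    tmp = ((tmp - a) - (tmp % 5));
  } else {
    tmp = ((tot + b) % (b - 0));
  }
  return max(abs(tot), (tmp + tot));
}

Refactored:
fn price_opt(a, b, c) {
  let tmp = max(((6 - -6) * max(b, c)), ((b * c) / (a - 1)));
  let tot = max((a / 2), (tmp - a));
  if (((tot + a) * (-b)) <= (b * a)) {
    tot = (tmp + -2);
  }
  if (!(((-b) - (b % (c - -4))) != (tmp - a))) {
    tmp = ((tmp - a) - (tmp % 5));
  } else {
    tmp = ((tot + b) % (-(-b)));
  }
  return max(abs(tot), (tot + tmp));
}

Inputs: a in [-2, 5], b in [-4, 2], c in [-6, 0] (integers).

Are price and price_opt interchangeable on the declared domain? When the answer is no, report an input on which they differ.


Behavior is preserved: although constant usage differs, arithmetic usage differs, boolean connective usage differs, comparison usage differs, the outputs never diverge.
Spot check at a=-1, b=2, c=-1 — price: tmp becomes 24; next tot becomes 25; next (((tot + a) * (-b)) <= (b * a)) evaluates to true; next tot becomes 22; next (((-b) - (b % (c - -4))) == (tmp - a)) evaluates to false; next tmp becomes 0; next final value 22. price_opt: tmp becomes 24; next tot becomes 25; next (((tot + a) * (-b)) <= (b * a)) evaluates to true; next tot becomes 22; next (!(((-b) - (b % (c - -4))) != (tmp - a))) evaluates to false; next tmp becomes 0; next final value 22. Both give 22.
Sweeping the whole domain (392 inputs) finds no disagreement.
verdict: equivalent


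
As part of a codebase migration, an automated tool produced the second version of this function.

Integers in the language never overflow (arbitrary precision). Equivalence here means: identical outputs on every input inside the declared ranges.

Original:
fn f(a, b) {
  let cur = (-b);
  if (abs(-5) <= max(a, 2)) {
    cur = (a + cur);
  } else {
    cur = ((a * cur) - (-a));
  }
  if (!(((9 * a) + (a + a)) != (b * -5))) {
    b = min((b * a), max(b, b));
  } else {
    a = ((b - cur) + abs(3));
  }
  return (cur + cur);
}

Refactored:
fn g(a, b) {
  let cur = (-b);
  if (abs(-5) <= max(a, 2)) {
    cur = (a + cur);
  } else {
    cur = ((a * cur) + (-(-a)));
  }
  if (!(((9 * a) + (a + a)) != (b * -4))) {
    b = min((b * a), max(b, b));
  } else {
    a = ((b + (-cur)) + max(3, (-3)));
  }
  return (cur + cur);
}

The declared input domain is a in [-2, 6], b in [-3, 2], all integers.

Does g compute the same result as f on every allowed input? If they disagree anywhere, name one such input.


Equivalent. Although `-5` became `-4`, no input in the stated domain can expose it.
Across all 54 domain points the two functions coincide.
Tracing a=1, b=1: f: cur = -1; (abs(-5) <= max(a, 2)) -> false; cur = 0; (!(((9 * a) + (a + a)) != (b * -5))) -> false; a = 4; return 0 | g: cur = -1; (abs(-5) <= max(a, 2)) -> false; cur = 0; (!(((9 * a) + (a + a)) != (b * -4))) -> false; a = 4; return 0 — matching result 0.
verdict: equivalent


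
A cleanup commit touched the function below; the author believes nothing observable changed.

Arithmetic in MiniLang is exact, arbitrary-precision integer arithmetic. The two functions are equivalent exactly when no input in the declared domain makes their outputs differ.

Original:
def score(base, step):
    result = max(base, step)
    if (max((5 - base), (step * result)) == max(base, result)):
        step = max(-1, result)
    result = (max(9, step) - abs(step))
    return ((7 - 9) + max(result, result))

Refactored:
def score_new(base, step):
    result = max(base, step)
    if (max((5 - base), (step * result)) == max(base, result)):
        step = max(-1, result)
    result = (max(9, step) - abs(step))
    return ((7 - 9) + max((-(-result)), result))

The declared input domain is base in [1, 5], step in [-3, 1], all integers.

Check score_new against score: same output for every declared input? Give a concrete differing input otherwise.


Side by side, the visible changes include: same computation, different form.
One worked example (base=3, step=-3) — score: result = 3; (max((5 - base), (step * result)) == max(base, result)) -> false; result = 6; return 4; score_new: result = 3; (max((5 - base), (step * result)) == max(base, result)) -> false; result = 6; return 4; agreement on 4.
An exhaustive pass over the 25 declared inputs shows identical outputs.
verdict: equivalent


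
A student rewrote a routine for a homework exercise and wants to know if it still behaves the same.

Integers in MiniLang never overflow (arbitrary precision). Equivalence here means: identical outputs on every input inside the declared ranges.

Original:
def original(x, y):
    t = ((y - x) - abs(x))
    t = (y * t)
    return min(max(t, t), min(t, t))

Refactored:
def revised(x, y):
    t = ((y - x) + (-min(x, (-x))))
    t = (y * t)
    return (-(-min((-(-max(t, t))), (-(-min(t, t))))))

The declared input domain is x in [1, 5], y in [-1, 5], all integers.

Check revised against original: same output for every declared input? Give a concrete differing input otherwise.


Consider the input x=1, y=-1.
original: t = -3; t = 3; return 3
revised: t = -1; t = 1; return 1
3 vs 1 — the two versions disagree here.
verdict: not equivalent; witness: x=1, y=-1


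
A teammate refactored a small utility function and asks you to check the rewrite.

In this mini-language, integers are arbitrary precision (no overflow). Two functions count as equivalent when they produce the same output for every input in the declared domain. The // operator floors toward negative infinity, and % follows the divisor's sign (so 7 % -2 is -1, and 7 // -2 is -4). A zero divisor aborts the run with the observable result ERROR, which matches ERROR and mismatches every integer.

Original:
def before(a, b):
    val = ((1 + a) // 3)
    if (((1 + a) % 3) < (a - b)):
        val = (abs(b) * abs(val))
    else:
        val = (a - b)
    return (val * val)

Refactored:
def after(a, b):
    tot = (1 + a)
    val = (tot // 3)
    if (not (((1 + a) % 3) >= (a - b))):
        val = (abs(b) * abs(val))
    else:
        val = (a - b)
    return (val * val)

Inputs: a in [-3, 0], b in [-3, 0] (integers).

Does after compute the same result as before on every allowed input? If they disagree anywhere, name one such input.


Changes here: statement counts differ, boolean connective usage differs, comparison usage differs, local variable names differ; the full 16-point sweep finds no disagreement.
verdict: equivalent
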